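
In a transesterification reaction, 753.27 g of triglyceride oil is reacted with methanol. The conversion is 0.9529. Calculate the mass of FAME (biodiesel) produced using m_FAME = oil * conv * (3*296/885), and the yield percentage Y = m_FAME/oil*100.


m_FAME = oil * conv * (3 * 296 / 885) = oil * conv * (888/885)
= 753.27 * 0.9529 * 888 / 885
= 720.2242 g
Y = m_FAME / oil * 100 = conv * (888/885) * 100
= 0.9529 * 888 / 885 * 100
= 95.61%

720.2242 g FAME; Y = 95.61%


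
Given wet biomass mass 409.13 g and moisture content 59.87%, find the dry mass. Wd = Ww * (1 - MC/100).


Wd = Ww * (1 - MC/100)
= 409.13 * (1 - 59.87/100)
= 164.1839 g

164.1839 g


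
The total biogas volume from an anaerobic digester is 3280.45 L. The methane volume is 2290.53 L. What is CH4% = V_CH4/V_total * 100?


CH4% = V_CH4 / V_total * 100
= 2290.53 / 3280.45 * 100
= 69.8237%

69.8237%


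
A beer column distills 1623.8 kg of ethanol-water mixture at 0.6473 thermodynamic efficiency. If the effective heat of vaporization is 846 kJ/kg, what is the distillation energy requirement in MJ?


E = m * 846 / (eta * 1000)
= 1623.8 * 846 / (0.6473 * 1000)
= 2122.2537 MJ

2122.2537 MJ


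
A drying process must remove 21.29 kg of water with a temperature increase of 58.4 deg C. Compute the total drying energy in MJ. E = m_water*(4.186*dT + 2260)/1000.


E = m_water * (4.186 * dT + 2260) / 1000
= 21.29 * (4.186 * 58.4 + 2260) / 1000
= 53.3200 MJ

53.3200 MJ


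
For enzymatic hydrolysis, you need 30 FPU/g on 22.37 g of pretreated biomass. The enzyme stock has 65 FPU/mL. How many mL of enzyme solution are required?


V = dosage * m_sub / activity
V = 30 * 22.37 / 65
V = 10.3246 mL

10.3246 mL


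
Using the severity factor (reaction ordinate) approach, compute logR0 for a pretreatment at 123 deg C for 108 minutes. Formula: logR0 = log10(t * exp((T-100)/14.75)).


logR0 = log10(t * exp((T - 100) / 14.75))
= log10(108 * exp((123 - 100) / 14.75))
= 2.7106

2.7106


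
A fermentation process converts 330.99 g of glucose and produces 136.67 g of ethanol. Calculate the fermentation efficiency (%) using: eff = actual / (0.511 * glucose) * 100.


Fermentation efficiency = (actual / (0.511 * glucose)) * 100
= (136.67 / (0.511 * 330.99)) * 100
= 80.8048%

80.8048%


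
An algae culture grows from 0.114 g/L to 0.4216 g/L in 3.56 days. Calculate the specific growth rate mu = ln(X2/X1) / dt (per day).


mu = ln(X2/X1) / dt
= ln(0.4216/0.114) / 3.56
= 0.3674 per day

0.3674 per day


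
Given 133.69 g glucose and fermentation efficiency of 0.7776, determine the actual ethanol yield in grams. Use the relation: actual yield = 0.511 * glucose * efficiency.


Actual ethanol: m = 0.511 * 133.69 * 0.7776
m = 53.1222 g

53.1222 g


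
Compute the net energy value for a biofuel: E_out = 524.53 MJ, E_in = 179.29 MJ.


NEV = E_out - E_in
= 524.53 - 179.29
= 345.2400 MJ

345.2400 MJ


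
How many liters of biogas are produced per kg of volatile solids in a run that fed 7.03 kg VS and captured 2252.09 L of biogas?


Y = V / VS
= 2252.09 / 7.03
= 320.3542 L/kg VS

320.3542 L/kg VS


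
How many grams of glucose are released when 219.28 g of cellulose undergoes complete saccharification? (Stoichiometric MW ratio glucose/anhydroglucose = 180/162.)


glucose = cellulose * 180/162
= 219.28 * 180/162
= 243.6444 g

243.6444 g


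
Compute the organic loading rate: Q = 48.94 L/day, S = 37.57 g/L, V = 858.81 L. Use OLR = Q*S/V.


OLR = Q * S / V
= 48.94 * 37.57 / 858.81
= 2.1410 g/L/day

2.1410 g/L/day


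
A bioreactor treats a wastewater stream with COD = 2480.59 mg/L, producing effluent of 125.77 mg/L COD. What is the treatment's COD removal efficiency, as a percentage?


eta = (COD_in - COD_out) / COD_in * 100
= (2480.59 - 125.77) / 2480.59 * 100
= 94.9298%

94.9298%


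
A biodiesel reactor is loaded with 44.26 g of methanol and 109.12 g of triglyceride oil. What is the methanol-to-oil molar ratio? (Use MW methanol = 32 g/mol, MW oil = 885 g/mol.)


Molar ratio = n_MeOH / n_oil = (MeOH/32) / (oil/885) = (MeOH * 885) / (32 * oil)
= (44.26 * 885) / (32 * 109.12)
= 11.2176

11.2176


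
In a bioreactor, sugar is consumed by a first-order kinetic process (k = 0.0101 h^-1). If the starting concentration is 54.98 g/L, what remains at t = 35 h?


S = S0 * exp(-k * t)
S = 54.98 * exp(-0.0101 * 35)
S = 38.6084 g/L

38.6084 g/L


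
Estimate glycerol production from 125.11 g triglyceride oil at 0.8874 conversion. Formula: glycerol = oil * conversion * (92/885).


glycerol = oil * conv * (92/885)
= 125.11 * 0.8874 * 92 / 885
= 11.5413 g

11.5413 g


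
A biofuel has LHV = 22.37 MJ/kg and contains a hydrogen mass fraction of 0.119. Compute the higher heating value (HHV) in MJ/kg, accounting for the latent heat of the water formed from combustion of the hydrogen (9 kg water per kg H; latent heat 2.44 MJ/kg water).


HHV = LHV + H_frac * 9 * 2.44
= 22.37 + 0.119 * 9 * 2.44
= 24.9832 MJ/kg

24.9832 MJ/kg


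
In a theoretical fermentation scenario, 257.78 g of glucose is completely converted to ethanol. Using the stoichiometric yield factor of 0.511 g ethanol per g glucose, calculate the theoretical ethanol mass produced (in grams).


Theoretical ethanol yield: m_EtOH = 0.511 * m_glucose
m_EtOH = 0.511 * 257.78 = 131.7256 g

131.7256 g


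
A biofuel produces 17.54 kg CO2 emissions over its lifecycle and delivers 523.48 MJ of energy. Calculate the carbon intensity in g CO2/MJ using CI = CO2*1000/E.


CI = CO2 * 1000 / E
= 17.54 * 1000 / 523.48
= 33.5065 g CO2/MJ

33.5065 g CO2/MJ


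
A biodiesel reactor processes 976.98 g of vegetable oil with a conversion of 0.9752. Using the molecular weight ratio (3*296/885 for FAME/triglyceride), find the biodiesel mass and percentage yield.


m_FAME = oil * conv * (3 * 296 / 885) = oil * conv * (888/885)
= 976.98 * 0.9752 * 888 / 885
= 955.9806 g
Y = m_FAME / oil * 100 = conv * (888/885) * 100
= 0.9752 * 888 / 885 * 100
= 97.85%

955.9806 g FAME; Y = 97.85%


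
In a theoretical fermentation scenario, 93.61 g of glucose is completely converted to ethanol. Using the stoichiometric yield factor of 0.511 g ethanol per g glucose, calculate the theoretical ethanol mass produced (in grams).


Theoretical ethanol yield: m_EtOH = 0.511 * m_glucose
m_EtOH = 0.511 * 93.61 = 47.8347 g

47.8347 g


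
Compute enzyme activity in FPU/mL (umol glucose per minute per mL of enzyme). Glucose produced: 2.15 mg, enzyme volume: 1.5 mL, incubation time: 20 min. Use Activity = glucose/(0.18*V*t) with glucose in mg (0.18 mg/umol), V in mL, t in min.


Activity = glucose_mg / (0.18 mg/umol * V_mL * t_min)
= 2.15 / (0.18 * 1.5 * 20)
= 0.3981 FPU/mL

0.3981 FPU/mL


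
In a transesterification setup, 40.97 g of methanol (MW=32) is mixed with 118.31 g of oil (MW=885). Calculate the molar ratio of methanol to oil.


Molar ratio = n_MeOH / n_oil = (MeOH/32) / (oil/885) = (MeOH * 885) / (32 * oil)
= (40.97 * 885) / (32 * 118.31)
= 9.5772

9.5772


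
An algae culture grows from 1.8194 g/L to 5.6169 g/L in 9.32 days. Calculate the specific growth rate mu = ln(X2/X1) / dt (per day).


mu = ln(X2/X1) / dt
= ln(5.6169/1.8194) / 9.32
= 0.1210 per day

0.1210 per day


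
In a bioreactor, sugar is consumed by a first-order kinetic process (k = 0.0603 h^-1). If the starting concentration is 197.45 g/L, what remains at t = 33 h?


S = S0 * exp(-k * t)
S = 197.45 * exp(-0.0603 * 33)
S = 26.9932 g/L

26.9932 g/L


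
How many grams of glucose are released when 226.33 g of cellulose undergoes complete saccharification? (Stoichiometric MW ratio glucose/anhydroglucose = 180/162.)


glucose = cellulose * 180/162
= 226.33 * 180/162
= 251.4778 g

251.4778 g


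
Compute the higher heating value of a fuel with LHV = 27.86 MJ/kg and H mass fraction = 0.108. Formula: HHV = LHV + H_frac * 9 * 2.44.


HHV = LHV + H_frac * 9 * 2.44
= 27.86 + 0.108 * 9 * 2.44
= 30.2317 MJ/kg

30.2317 MJ/kg


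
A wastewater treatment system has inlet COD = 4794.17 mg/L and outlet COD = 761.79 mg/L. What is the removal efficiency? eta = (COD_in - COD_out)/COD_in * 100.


eta = (COD_in - COD_out) / COD_in * 100
= (4794.17 - 761.79) / 4794.17 * 100
= 84.1101%

84.1101%


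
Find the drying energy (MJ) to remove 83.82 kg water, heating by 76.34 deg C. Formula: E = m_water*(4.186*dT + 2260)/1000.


E = m_water * (4.186 * dT + 2260) / 1000
= 83.82 * (4.186 * 76.34 + 2260) / 1000
= 216.2187 MJ

216.2187 MJ


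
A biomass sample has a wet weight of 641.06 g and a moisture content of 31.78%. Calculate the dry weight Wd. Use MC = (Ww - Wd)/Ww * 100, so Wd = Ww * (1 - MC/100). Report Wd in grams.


Wd = Ww * (1 - MC/100)
= 641.06 * (1 - 31.78/100)
= 437.3311 g

437.3311 g


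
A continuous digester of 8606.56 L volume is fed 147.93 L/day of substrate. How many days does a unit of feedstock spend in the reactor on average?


HRT = V / Q
= 8606.56 / 147.93
= 58.1799 days

58.1799 days


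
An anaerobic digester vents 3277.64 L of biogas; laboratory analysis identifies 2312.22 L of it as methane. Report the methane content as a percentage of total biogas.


CH4% = V_CH4 / V_total * 100
= 2312.22 / 3277.64 * 100
= 70.5453%

70.5453%


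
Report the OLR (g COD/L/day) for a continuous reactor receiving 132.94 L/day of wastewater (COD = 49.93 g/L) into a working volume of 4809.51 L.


OLR = Q * S / V
= 132.94 * 49.93 / 4809.51
= 1.3801 g/L/day

1.3801 g/L/day


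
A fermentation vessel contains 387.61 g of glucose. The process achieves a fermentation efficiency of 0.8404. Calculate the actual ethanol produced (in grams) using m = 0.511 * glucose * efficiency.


Actual ethanol: m = 0.511 * 387.61 * 0.8404
m = 166.4569 g

166.4569 g


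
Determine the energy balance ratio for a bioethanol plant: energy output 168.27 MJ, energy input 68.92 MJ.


EROI = E_out / E_in
= 168.27 / 68.92
= 2.4415

2.4415


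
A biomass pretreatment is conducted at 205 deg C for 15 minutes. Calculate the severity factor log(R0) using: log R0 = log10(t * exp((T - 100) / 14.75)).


logR0 = log10(t * exp((T - 100) / 14.75))
= log10(15 * exp((205 - 100) / 14.75))
= 4.2677

4.2677


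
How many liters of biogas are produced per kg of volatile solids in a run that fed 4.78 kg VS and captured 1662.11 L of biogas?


Y = V / VS
= 1662.11 / 4.78
= 347.7218 L/kg VS

347.7218 L/kg VS


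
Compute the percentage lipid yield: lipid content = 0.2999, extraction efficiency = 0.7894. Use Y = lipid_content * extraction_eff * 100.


Y = lipid_content * extraction_eff * 100
= 0.2999 * 0.7894 * 100
= 23.6741%

23.6741%


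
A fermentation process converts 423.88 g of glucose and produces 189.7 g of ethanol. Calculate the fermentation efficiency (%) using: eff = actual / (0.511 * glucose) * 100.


Fermentation efficiency = (actual / (0.511 * glucose)) * 100
= (189.7 / (0.511 * 423.88)) * 100
= 87.5797%

87.5797%


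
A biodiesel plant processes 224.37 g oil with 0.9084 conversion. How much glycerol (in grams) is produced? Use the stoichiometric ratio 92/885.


glycerol = oil * conv * (92/885)
= 224.37 * 0.9084 * 92 / 885
= 21.1878 g

21.1878 g


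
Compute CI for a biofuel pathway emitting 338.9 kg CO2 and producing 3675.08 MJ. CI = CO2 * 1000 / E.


CI = CO2 * 1000 / E
= 338.9 * 1000 / 3675.08
= 92.2157 g CO2/MJ

92.2157 g CO2/MJ


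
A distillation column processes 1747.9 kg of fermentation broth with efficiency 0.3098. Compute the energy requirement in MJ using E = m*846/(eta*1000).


E = m * 846 / (eta * 1000)
= 1747.9 * 846 / (0.3098 * 1000)
= 4773.1549 MJ

4773.1549 MJ


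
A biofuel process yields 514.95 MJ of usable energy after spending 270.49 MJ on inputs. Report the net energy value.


NEV = E_out - E_in
= 514.95 - 270.49
= 244.4600 MJ

244.4600 MJ


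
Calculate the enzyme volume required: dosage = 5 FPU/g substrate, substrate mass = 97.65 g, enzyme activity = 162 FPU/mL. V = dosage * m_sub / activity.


V = dosage * m_sub / activity
V = 5 * 97.65 / 162
V = 3.0139 mL

3.0139 mL


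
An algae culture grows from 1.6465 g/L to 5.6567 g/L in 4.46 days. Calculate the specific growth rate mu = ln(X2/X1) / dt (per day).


mu = ln(X2/X1) / dt
= ln(5.6567/1.6465) / 4.46
= 0.2767 per day

0.2767 per day


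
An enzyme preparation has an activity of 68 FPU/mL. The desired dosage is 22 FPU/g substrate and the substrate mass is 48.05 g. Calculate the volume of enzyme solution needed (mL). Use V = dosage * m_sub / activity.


V = dosage * m_sub / activity
V = 22 * 48.05 / 68
V = 15.5456 mL

15.5456 mL


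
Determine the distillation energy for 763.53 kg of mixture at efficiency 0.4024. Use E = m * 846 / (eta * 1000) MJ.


E = m * 846 / (eta * 1000)
= 763.53 * 846 / (0.4024 * 1000)
= 1605.2345 MJ

1605.2345 MJ


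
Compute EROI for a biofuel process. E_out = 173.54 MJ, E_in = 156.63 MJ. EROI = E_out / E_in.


EROI = E_out / E_in
= 173.54 / 156.63
= 1.1080

1.1080


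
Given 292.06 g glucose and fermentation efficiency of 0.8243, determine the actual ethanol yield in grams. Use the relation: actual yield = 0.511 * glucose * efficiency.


Actual ethanol: m = 0.511 * 292.06 * 0.8243
m = 123.0207 g

123.0207 g


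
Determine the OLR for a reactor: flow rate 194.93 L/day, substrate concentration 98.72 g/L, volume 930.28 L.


OLR = Q * S / V
= 194.93 * 98.72 / 930.28
= 20.6857 g/L/day

20.6857 g/L/day


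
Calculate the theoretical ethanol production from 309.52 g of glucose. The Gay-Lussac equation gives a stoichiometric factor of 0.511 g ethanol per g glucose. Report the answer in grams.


Theoretical ethanol yield: m_EtOH = 0.511 * m_glucose
m_EtOH = 0.511 * 309.52 = 158.1647 g

158.1647 g


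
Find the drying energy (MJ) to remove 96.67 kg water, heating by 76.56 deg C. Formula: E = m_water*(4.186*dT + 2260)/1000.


E = m_water * (4.186 * dT + 2260) / 1000
= 96.67 * (4.186 * 76.56 + 2260) / 1000
= 249.4550 MJ

249.4550 MJ


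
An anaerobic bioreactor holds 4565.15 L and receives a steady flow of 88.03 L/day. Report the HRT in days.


HRT = V / Q
= 4565.15 / 88.03
= 51.8590 days

51.8590 days


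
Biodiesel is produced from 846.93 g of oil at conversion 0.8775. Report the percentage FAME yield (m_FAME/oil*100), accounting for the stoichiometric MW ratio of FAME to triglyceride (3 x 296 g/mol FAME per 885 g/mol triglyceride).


m_FAME = oil * conv * (3 * 296 / 885) = oil * conv * (888/885)
= 846.93 * 0.8775 * 888 / 885
= 745.7003 g
Y = m_FAME / oil * 100 = conv * (888/885) * 100
= 0.8775 * 888 / 885 * 100
= 88.05%

88.05%


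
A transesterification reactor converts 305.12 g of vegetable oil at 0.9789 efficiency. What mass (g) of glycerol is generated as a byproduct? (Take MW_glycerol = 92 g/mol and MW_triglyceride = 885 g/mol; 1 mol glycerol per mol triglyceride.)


glycerol = oil * conv * (92/885)
= 305.12 * 0.9789 * 92 / 885
= 31.0494 g

31.0494 g


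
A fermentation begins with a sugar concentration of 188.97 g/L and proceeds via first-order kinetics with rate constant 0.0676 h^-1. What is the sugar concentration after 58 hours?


S = S0 * exp(-k * t)
S = 188.97 * exp(-0.0676 * 58)
S = 3.7464 g/L

3.7464 g/L


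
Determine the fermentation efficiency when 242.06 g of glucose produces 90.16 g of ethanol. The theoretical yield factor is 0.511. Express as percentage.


Fermentation efficiency = (actual / (0.511 * glucose)) * 100
= (90.16 / (0.511 * 242.06)) * 100
= 72.8903%

72.8903%


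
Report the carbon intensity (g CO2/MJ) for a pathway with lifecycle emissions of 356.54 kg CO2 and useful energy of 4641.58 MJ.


CI = CO2 * 1000 / E
= 356.54 * 1000 / 4641.58
= 76.8144 g CO2/MJ

76.8144 g CO2/MJ


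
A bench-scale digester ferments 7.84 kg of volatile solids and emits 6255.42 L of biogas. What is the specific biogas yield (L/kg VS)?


Y = V / VS
= 6255.42 / 7.84
= 797.8852 L/kg VS

797.8852 L/kg VS


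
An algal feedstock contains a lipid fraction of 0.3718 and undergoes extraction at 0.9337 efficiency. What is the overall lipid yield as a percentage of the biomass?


Y = lipid_content * extraction_eff * 100
= 0.3718 * 0.9337 * 100
= 34.7150%

34.7150%


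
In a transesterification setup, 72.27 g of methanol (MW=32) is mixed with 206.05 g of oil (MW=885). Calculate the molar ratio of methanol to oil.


Molar ratio = n_MeOH / n_oil = (MeOH/32) / (oil/885) = (MeOH * 885) / (32 * oil)
= (72.27 * 885) / (32 * 206.05)
= 9.7002

9.7002


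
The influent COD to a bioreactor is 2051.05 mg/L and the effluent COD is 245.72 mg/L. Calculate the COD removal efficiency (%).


eta = (COD_in - COD_out) / COD_in * 100
= (2051.05 - 245.72) / 2051.05 * 100
= 88.0198%

88.0198%


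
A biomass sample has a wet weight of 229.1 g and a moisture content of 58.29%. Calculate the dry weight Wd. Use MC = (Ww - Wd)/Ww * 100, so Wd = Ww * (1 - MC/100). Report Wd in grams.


Wd = Ww * (1 - MC/100)
= 229.1 * (1 - 58.29/100)
= 95.5576 g

95.5576 g


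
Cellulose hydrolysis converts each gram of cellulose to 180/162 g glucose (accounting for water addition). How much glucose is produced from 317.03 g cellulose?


glucose = cellulose * 180/162
= 317.03 * 180/162
= 352.2556 g

352.2556 g


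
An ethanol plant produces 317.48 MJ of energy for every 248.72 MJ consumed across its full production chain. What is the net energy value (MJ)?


NEV = E_out - E_in
= 317.48 - 248.72
= 68.7600 MJ

68.7600 MJ


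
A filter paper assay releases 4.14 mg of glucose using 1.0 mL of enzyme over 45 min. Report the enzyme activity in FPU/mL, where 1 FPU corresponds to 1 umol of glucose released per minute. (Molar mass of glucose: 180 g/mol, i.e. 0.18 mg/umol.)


Activity = glucose_mg / (0.18 mg/umol * V_mL * t_min)
= 4.14 / (0.18 * 1.0 * 45)
= 0.5111 FPU/mL

0.5111 FPU/mL


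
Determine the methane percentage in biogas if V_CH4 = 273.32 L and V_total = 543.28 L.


CH4% = V_CH4 / V_total * 100
= 273.32 / 543.28 * 100
= 50.3092%

50.3092%


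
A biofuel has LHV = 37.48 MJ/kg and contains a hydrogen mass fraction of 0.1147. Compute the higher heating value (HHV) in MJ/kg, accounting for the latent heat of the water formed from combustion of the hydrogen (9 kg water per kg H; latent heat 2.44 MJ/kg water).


HHV = LHV + H_frac * 9 * 2.44
= 37.48 + 0.1147 * 9 * 2.44
= 39.9988 MJ/kg

39.9988 MJ/kg


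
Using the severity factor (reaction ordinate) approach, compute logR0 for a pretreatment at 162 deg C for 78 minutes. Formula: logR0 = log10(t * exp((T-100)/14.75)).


logR0 = log10(t * exp((T - 100) / 14.75))
= log10(78 * exp((162 - 100) / 14.75))
= 3.7176

3.7176


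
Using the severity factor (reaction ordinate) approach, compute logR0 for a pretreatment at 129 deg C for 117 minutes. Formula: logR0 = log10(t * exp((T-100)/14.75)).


logR0 = log10(t * exp((T - 100) / 14.75))
= log10(117 * exp((129 - 100) / 14.75))
= 2.9221

2.9221


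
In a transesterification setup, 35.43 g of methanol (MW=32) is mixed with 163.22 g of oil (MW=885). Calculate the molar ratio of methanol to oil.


Molar ratio = n_MeOH / n_oil = (MeOH/32) / (oil/885) = (MeOH * 885) / (32 * oil)
= (35.43 * 885) / (32 * 163.22)
= 6.0033

6.0033


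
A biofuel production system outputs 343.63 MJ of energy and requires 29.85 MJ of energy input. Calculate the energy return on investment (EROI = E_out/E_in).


EROI = E_out / E_in
= 343.63 / 29.85
= 11.5119

11.5119


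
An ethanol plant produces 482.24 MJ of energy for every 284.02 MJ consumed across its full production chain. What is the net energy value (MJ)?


NEV = E_out - E_in
= 482.24 - 284.02
= 198.2200 MJ

198.2200 MJ


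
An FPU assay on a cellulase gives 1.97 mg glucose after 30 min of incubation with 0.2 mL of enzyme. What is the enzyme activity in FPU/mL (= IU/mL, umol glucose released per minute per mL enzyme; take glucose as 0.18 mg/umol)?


Activity = glucose_mg / (0.18 mg/umol * V_mL * t_min)
= 1.97 / (0.18 * 0.2 * 30)
= 1.8241 FPU/mL

1.8241 FPU/mL


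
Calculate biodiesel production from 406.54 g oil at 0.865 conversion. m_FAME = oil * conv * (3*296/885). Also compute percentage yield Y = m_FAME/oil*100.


m_FAME = oil * conv * (3 * 296 / 885) = oil * conv * (888/885)
= 406.54 * 0.865 * 888 / 885
= 352.8492 g
Y = m_FAME / oil * 100 = conv * (888/885) * 100
= 0.865 * 888 / 885 * 100
= 86.79%

352.8492 g FAME; Y = 86.79%


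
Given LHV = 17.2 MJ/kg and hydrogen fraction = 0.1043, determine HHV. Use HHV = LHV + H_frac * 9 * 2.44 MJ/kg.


HHV = LHV + H_frac * 9 * 2.44
= 17.2 + 0.1043 * 9 * 2.44
= 19.4904 MJ/kg

19.4904 MJ/kg


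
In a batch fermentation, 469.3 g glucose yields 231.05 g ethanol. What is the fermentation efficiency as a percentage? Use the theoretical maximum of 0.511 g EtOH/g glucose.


Fermentation efficiency = (actual / (0.511 * glucose)) * 100
= (231.05 / (0.511 * 469.3)) * 100
= 96.3462%

96.3462%


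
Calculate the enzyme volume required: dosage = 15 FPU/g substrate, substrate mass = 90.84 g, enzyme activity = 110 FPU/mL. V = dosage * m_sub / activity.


V = dosage * m_sub / activity
V = 15 * 90.84 / 110
V = 12.3873 mL

12.3873 mL


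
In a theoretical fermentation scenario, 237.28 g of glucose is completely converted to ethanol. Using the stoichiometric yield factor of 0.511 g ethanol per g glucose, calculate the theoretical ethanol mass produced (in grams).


Theoretical ethanol yield: m_EtOH = 0.511 * m_glucose
m_EtOH = 0.511 * 237.28 = 121.2501 g

121.2501 g


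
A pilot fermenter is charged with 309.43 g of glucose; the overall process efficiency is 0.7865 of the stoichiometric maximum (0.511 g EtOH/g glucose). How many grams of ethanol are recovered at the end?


Actual ethanol: m = 0.511 * 309.43 * 0.7865
m = 124.3604 g

124.3604 g


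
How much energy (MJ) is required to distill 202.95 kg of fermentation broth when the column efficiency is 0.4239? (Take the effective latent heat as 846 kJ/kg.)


E = m * 846 / (eta * 1000)
= 202.95 * 846 / (0.4239 * 1000)
= 405.0382 MJ

405.0382 MJ


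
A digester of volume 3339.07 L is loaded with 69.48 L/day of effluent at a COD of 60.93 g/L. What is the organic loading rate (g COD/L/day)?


OLR = Q * S / V
= 69.48 * 60.93 / 3339.07
= 1.2678 g/L/day

1.2678 g/L/day


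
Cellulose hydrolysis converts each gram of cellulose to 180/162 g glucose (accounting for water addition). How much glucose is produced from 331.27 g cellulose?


glucose = cellulose * 180/162
= 331.27 * 180/162
= 368.0778 g

368.0778 g


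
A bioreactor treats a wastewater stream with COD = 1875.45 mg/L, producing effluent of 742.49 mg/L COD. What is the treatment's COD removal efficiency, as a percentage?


eta = (COD_in - COD_out) / COD_in * 100
= (1875.45 - 742.49) / 1875.45 * 100
= 60.4100%

60.4100%


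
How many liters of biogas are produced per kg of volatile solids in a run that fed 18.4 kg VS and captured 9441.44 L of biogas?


Y = V / VS
= 9441.44 / 18.4
= 513.1217 L/kg VS

513.1217 L/kg VS


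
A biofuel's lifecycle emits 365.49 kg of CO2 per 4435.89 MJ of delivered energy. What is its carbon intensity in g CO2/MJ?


CI = CO2 * 1000 / E
= 365.49 * 1000 / 4435.89
= 82.3938 g CO2/MJ

82.3938 g CO2/MJ


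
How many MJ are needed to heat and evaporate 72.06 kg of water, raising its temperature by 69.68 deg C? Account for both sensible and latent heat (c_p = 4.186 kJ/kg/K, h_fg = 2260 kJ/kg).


E = m_water * (4.186 * dT + 2260) / 1000
= 72.06 * (4.186 * 69.68 + 2260) / 1000
= 183.8741 MJ

183.8741 MJ


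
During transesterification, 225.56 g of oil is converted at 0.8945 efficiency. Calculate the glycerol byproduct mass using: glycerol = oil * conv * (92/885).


glycerol = oil * conv * (92/885)
= 225.56 * 0.8945 * 92 / 885
= 20.9743 g

20.9743 g


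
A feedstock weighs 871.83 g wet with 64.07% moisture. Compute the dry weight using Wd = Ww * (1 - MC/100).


Wd = Ww * (1 - MC/100)
= 871.83 * (1 - 64.07/100)
= 313.2485 g

313.2485 g


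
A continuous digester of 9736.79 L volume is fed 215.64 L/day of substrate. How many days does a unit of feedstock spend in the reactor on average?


HRT = V / Q
= 9736.79 / 215.64
= 45.1530 days

45.1530 days


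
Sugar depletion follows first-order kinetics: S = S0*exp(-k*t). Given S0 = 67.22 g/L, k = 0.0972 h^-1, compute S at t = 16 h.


S = S0 * exp(-k * t)
S = 67.22 * exp(-0.0972 * 16)
S = 14.1933 g/L

14.1933 g/L


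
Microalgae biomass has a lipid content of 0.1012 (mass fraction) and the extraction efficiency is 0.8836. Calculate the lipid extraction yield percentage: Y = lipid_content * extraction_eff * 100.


Y = lipid_content * extraction_eff * 100
= 0.1012 * 0.8836 * 100
= 8.9420%

8.9420%


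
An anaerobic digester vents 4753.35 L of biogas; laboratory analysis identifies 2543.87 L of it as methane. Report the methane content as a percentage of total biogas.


CH4% = V_CH4 / V_total * 100
= 2543.87 / 4753.35 * 100
= 53.5174%

53.5174%


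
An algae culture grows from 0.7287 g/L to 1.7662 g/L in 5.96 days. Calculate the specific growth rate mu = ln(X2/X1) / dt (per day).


mu = ln(X2/X1) / dt
= ln(1.7662/0.7287) / 5.96
= 0.1485 per day

0.1485 per day


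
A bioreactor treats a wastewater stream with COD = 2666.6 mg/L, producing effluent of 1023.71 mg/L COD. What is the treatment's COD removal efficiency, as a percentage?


eta = (COD_in - COD_out) / COD_in * 100
= (2666.6 - 1023.71) / 2666.6 * 100
= 61.6099%

61.6099%


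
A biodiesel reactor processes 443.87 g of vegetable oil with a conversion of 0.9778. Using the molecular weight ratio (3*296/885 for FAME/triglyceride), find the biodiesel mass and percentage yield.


m_FAME = oil * conv * (3 * 296 / 885) = oil * conv * (888/885)
= 443.87 * 0.9778 * 888 / 885
= 435.4873 g
Y = m_FAME / oil * 100 = conv * (888/885) * 100
= 0.9778 * 888 / 885 * 100
= 98.11%

435.4873 g FAME; Y = 98.11%


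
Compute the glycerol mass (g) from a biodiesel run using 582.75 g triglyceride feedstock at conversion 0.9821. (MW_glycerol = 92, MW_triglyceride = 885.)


glycerol = oil * conv * (92/885)
= 582.75 * 0.9821 * 92 / 885
= 59.4953 g

59.4953 g


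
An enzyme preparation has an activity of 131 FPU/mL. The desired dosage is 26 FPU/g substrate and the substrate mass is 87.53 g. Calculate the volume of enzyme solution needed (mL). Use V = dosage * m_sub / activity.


V = dosage * m_sub / activity
V = 26 * 87.53 / 131
V = 17.3724 mL

17.3724 mL


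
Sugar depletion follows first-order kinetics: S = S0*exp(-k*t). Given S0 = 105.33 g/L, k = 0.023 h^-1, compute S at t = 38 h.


S = S0 * exp(-k * t)
S = 105.33 * exp(-0.023 * 38)
S = 43.9520 g/L

43.9520 g/L


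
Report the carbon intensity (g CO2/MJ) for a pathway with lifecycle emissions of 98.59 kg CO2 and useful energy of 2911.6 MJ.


CI = CO2 * 1000 / E
= 98.59 * 1000 / 2911.6
= 33.8611 g CO2/MJ

33.8611 g CO2/MJ


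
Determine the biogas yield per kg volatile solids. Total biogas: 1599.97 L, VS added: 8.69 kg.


Y = V / VS
= 1599.97 / 8.69
= 184.1162 L/kg VS

184.1162 L/kg VS


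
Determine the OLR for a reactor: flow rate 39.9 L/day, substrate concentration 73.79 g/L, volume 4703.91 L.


OLR = Q * S / V
= 39.9 * 73.79 / 4703.91
= 0.6259 g/L/day

0.6259 g/L/day


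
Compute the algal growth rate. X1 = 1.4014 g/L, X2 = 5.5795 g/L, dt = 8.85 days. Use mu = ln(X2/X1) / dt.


mu = ln(X2/X1) / dt
= ln(5.5795/1.4014) / 8.85
= 0.1561 per day

0.1561 per day


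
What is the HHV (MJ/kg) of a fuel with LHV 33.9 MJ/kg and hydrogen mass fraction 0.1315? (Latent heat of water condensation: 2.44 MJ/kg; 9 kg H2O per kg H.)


HHV = LHV + H_frac * 9 * 2.44
= 33.9 + 0.1315 * 9 * 2.44
= 36.7877 MJ/kg

36.7877 MJ/kg


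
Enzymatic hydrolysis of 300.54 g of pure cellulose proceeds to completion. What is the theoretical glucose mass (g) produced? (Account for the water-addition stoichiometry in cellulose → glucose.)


glucose = cellulose * 180/162
= 300.54 * 180/162
= 333.9333 g

333.9333 g


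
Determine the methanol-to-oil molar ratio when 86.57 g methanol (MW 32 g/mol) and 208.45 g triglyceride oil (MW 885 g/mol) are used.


Molar ratio = n_MeOH / n_oil = (MeOH/32) / (oil/885) = (MeOH * 885) / (32 * oil)
= (86.57 * 885) / (32 * 208.45)
= 11.4857

11.4857


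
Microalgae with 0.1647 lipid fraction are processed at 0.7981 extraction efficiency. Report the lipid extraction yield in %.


Y = lipid_content * extraction_eff * 100
= 0.1647 * 0.7981 * 100
= 13.1447%

13.1447%


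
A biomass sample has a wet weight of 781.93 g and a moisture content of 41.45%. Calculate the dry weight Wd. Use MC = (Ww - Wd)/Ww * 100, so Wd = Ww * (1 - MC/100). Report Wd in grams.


Wd = Ww * (1 - MC/100)
= 781.93 * (1 - 41.45/100)
= 457.8200 g

457.8200 g


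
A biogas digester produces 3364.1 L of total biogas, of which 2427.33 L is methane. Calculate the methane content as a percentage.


CH4% = V_CH4 / V_total * 100
= 2427.33 / 3364.1 * 100
= 72.1539%

72.1539%


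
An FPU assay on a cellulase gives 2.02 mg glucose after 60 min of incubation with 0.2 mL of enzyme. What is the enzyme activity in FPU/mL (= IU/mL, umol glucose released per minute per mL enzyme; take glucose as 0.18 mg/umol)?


Activity = glucose_mg / (0.18 mg/umol * V_mL * t_min)
= 2.02 / (0.18 * 0.2 * 60)
= 0.9352 FPU/mL

0.9352 FPU/mL


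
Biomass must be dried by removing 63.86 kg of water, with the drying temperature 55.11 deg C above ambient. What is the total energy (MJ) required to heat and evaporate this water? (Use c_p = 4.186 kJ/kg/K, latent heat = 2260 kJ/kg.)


E = m_water * (4.186 * dT + 2260) / 1000
= 63.86 * (4.186 * 55.11 + 2260) / 1000
= 159.0555 MJ

159.0555 MJ


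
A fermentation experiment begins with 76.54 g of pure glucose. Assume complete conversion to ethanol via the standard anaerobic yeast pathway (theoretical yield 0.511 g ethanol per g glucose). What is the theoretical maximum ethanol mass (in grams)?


Theoretical ethanol yield: m_EtOH = 0.511 * m_glucose
m_EtOH = 0.511 * 76.54 = 39.1119 g

39.1119 g


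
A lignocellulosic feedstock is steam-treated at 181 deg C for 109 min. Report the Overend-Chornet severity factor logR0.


logR0 = log10(t * exp((T - 100) / 14.75))
= log10(109 * exp((181 - 100) / 14.75))
= 4.4224

4.4224


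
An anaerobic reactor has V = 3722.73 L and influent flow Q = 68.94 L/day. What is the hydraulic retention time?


HRT = V / Q
= 3722.73 / 68.94
= 53.9996 days

53.9996 days


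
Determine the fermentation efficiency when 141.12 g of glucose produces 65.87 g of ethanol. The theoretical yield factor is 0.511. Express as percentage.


Fermentation efficiency = (actual / (0.511 * glucose)) * 100
= (65.87 / (0.511 * 141.12)) * 100
= 91.3436%

91.3436%


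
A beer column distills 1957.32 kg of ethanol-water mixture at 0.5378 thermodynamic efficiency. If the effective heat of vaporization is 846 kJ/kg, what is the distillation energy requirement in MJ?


E = m * 846 / (eta * 1000)
= 1957.32 * 846 / (0.5378 * 1000)
= 3079.0121 MJ

3079.0121 MJ


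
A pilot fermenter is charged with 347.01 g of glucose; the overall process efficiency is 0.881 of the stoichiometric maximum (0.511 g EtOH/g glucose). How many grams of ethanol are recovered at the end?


Actual ethanol: m = 0.511 * 347.01 * 0.881
m = 156.2208 g

156.2208 g


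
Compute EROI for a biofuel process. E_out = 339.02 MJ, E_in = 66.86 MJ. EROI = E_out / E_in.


EROI = E_out / E_in
= 339.02 / 66.86
= 5.0706

5.0706


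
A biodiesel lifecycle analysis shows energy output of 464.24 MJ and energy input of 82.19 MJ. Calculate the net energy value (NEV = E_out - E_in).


NEV = E_out - E_in
= 464.24 - 82.19
= 382.0500 MJ

382.0500 MJ


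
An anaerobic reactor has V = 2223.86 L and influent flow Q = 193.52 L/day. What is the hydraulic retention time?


HRT = V / Q
= 2223.86 / 193.52
= 11.4916 days

11.4916 days


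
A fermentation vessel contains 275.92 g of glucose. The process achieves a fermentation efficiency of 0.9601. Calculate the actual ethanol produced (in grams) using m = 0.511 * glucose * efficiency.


Actual ethanol: m = 0.511 * 275.92 * 0.9601
m = 135.3694 g

135.3694 g


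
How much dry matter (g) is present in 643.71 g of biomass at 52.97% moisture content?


Wd = Ww * (1 - MC/100)
= 643.71 * (1 - 52.97/100)
= 302.7368 g

302.7368 g


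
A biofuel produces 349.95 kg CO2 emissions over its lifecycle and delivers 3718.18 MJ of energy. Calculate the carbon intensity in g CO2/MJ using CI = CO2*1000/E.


CI = CO2 * 1000 / E
= 349.95 * 1000 / 3718.18
= 94.1186 g CO2/MJ

94.1186 g CO2/MJ


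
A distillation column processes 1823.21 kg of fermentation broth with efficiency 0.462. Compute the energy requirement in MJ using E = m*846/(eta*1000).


E = m * 846 / (eta * 1000)
= 1823.21 * 846 / (0.462 * 1000)
= 3338.6053 MJ

3338.6053 MJ


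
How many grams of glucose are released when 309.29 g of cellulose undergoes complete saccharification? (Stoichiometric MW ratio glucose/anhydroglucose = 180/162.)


glucose = cellulose * 180/162
= 309.29 * 180/162
= 343.6556 g

343.6556 g


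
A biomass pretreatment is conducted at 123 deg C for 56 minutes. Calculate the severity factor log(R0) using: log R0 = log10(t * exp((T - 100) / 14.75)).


logR0 = log10(t * exp((T - 100) / 14.75))
= log10(56 * exp((123 - 100) / 14.75))
= 2.4254

2.4254


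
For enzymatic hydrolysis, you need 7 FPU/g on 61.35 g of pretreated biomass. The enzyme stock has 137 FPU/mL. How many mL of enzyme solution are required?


V = dosage * m_sub / activity
V = 7 * 61.35 / 137
V = 3.1347 mL

3.1347 mL


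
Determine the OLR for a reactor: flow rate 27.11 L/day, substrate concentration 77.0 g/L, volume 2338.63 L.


OLR = Q * S / V
= 27.11 * 77.0 / 2338.63
= 0.8926 g/L/day

0.8926 g/L/day


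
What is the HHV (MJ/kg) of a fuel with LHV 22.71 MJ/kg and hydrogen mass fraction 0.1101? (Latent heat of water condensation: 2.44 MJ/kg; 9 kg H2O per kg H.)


HHV = LHV + H_frac * 9 * 2.44
= 22.71 + 0.1101 * 9 * 2.44
= 25.1278 MJ/kg

25.1278 MJ/kg


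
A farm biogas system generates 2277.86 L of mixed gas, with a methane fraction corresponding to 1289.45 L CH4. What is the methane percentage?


CH4% = V_CH4 / V_total * 100
= 1289.45 / 2277.86 * 100
= 56.6080%

56.6080%


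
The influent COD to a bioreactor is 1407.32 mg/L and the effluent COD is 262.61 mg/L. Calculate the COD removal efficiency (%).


eta = (COD_in - COD_out) / COD_in * 100
= (1407.32 - 262.61) / 1407.32 * 100
= 81.3397%

81.3397%


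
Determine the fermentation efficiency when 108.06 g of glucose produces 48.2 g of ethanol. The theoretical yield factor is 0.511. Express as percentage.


Fermentation efficiency = (actual / (0.511 * glucose)) * 100
= (48.2 / (0.511 * 108.06)) * 100
= 87.2893%

87.2893%


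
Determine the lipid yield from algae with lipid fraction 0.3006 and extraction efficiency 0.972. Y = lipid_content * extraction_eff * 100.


Y = lipid_content * extraction_eff * 100
= 0.3006 * 0.972 * 100
= 29.2183%

29.2183%


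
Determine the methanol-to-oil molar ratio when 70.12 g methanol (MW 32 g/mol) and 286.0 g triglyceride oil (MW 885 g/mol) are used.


Molar ratio = n_MeOH / n_oil = (MeOH/32) / (oil/885) = (MeOH * 885) / (32 * oil)
= (70.12 * 885) / (32 * 286.0)
= 6.7806

6.7806


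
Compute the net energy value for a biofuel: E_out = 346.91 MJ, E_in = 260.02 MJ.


NEV = E_out - E_in
= 346.91 - 260.02
= 86.8900 MJ

86.8900 MJ


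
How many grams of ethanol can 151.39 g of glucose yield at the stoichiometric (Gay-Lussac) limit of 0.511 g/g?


Theoretical ethanol yield: m_EtOH = 0.511 * m_glucose
m_EtOH = 0.511 * 151.39 = 77.3603 g

77.3603 g


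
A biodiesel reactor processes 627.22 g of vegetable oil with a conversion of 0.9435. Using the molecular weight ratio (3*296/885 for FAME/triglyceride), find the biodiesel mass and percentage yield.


m_FAME = oil * conv * (3 * 296 / 885) = oil * conv * (888/885)
= 627.22 * 0.9435 * 888 / 885
= 593.7881 g
Y = m_FAME / oil * 100 = conv * (888/885) * 100
= 0.9435 * 888 / 885 * 100
= 94.67%

593.7881 g FAME; Y = 94.67%


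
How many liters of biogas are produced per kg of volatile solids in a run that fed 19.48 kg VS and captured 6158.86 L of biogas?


Y = V / VS
= 6158.86 / 19.48
= 316.1632 L/kg VS

316.1632 L/kg VS


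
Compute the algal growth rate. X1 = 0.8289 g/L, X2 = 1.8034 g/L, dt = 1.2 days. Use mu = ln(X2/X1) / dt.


mu = ln(X2/X1) / dt
= ln(1.8034/0.8289) / 1.2
= 0.6478 per day

0.6478 per day


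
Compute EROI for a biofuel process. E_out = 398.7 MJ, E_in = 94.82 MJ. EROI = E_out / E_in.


EROI = E_out / E_in
= 398.7 / 94.82
= 4.2048

4.2048


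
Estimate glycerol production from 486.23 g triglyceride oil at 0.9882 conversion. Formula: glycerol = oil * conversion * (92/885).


glycerol = oil * conv * (92/885)
= 486.23 * 0.9882 * 92 / 885
= 49.9495 g

49.9495 g


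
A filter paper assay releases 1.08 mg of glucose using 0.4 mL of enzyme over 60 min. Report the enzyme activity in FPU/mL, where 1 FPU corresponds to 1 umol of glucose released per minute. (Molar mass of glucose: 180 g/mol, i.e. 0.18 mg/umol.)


Activity = glucose_mg / (0.18 mg/umol * V_mL * t_min)
= 1.08 / (0.18 * 0.4 * 60)
= 0.2500 FPU/mL

0.2500 FPU/mL


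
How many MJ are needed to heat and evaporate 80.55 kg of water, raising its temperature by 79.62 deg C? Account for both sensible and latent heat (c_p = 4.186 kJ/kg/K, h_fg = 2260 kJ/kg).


E = m_water * (4.186 * dT + 2260) / 1000
= 80.55 * (4.186 * 79.62 + 2260) / 1000
= 208.8895 MJ

208.8895 MJ


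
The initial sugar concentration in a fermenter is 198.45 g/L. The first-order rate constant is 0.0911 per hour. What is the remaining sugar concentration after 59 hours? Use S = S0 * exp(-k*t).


S = S0 * exp(-k * t)
S = 198.45 * exp(-0.0911 * 59)
S = 0.9191 g/L

0.9191 g/L


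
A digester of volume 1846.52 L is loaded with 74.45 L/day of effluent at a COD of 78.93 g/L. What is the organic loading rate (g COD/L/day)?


OLR = Q * S / V
= 74.45 * 78.93 / 1846.52
= 3.1824 g/L/day

3.1824 g/L/day


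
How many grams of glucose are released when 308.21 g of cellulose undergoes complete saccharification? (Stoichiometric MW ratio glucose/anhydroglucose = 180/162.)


glucose = cellulose * 180/162
= 308.21 * 180/162
= 342.4556 g

342.4556 g


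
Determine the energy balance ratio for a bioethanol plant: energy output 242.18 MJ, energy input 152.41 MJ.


EROI = E_out / E_in
= 242.18 / 152.41
= 1.5890

1.5890


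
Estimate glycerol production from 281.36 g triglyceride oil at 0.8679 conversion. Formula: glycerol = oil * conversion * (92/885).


glycerol = oil * conv * (92/885)
= 281.36 * 0.8679 * 92 / 885
= 25.3850 g

25.3850 g


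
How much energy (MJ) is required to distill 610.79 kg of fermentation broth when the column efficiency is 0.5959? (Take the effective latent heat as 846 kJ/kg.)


E = m * 846 / (eta * 1000)
= 610.79 * 846 / (0.5959 * 1000)
= 867.1394 MJ

867.1394 MJ


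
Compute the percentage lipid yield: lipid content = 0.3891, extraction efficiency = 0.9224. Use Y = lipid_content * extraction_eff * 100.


Y = lipid_content * extraction_eff * 100
= 0.3891 * 0.9224 * 100
= 35.8906%

35.8906%


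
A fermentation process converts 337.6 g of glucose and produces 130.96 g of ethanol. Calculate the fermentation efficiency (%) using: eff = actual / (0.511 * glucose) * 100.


Fermentation efficiency = (actual / (0.511 * glucose)) * 100
= (130.96 / (0.511 * 337.6)) * 100
= 75.9129%

75.9129%


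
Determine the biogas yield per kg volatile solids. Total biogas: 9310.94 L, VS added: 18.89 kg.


Y = V / VS
= 9310.94 / 18.89
= 492.9031 L/kg VS

492.9031 L/kg VS
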